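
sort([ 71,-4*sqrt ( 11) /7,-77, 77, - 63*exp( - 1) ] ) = [ - 77, - 63*exp( - 1), - 4*sqrt( 11 )/7, 71,77 ]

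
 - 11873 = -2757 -9116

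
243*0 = 0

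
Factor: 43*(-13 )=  - 559 = -  13^1*43^1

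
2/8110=1/4055 = 0.00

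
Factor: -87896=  -2^3 * 10987^1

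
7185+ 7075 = 14260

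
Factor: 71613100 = 2^2*5^2*13^1*31^1* 1777^1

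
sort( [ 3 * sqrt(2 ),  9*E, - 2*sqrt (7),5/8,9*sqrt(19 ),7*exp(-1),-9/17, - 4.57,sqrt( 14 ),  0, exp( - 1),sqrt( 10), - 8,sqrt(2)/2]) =[-8 , - 2*sqrt( 7),  -  4.57 , - 9/17,0,exp(-1 ),5/8,sqrt( 2 )/2,7*exp( - 1),sqrt(10 ),sqrt( 14) , 3*sqrt ( 2 ), 9*E,9*sqrt( 19)]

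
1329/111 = 443/37 = 11.97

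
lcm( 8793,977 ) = 8793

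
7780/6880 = 389/344  =  1.13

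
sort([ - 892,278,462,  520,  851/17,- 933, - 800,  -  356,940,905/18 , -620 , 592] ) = [ - 933,  -  892,-800 ,  -  620, - 356, 851/17,  905/18,278,462, 520,592,940 ] 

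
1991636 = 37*53828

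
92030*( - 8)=  -  736240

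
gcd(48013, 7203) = 7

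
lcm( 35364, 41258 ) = 247548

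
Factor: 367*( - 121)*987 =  - 43829709 = - 3^1 * 7^1*11^2*47^1*367^1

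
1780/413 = 1780/413 = 4.31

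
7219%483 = 457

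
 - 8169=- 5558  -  2611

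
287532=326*882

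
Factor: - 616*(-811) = 499576=2^3*7^1*11^1*811^1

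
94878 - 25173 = 69705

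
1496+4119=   5615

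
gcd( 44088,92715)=3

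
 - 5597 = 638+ - 6235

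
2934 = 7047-4113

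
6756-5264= 1492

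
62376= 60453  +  1923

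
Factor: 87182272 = 2^6*1362223^1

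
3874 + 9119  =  12993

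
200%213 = 200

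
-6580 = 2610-9190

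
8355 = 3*2785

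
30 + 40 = 70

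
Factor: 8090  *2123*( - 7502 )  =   - 128847375140 = - 2^2*5^1*11^3*31^1 * 193^1*809^1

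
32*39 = 1248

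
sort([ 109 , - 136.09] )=[ - 136.09, 109 ] 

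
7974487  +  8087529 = 16062016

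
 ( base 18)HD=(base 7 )634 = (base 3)102211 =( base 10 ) 319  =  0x13f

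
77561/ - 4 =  - 19391 + 3/4 = - 19390.25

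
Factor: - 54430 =- 2^1*5^1*5443^1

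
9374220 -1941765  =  7432455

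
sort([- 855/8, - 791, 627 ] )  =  [ - 791, - 855/8,627]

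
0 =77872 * 0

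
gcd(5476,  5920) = 148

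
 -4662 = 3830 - 8492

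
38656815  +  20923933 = 59580748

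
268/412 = 67/103 =0.65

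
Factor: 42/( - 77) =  - 6/11 = - 2^1*3^1*11^( - 1) 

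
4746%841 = 541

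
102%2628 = 102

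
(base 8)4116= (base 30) 2aq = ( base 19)5gh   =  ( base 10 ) 2126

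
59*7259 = 428281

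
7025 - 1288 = 5737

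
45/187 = 45/187  =  0.24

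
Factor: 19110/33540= 2^( - 1 )*7^2*43^( - 1 ) = 49/86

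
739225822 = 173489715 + 565736107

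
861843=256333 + 605510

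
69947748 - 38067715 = 31880033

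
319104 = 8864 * 36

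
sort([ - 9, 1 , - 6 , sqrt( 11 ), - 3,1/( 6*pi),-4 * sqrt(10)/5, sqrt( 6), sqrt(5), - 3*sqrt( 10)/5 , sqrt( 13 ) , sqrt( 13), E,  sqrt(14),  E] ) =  [ - 9, - 6,-3, - 4*sqrt(10)/5,  -  3 * sqrt (10) /5, 1/( 6*pi), 1,  sqrt( 5),sqrt( 6) , E,  E,sqrt( 11 ),sqrt( 13),sqrt(13 ),sqrt( 14) ]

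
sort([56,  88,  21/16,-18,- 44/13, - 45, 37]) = [-45,  -  18, - 44/13, 21/16,37,56,88] 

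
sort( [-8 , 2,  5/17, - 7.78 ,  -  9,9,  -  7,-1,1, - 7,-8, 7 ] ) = [-9 , - 8,-8,- 7.78,-7,-7,-1, 5/17, 1 , 2,7,9 ] 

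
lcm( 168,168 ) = 168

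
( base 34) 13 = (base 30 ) 17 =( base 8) 45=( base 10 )37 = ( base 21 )1g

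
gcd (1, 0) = 1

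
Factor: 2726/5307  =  94/183 = 2^1*3^(-1 ) *47^1*61^(-1)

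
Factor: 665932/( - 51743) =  - 2^2*59^(  -  1)*229^1*727^1*877^( - 1 )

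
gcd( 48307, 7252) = 7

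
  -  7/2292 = -7/2292 = - 0.00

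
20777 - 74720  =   - 53943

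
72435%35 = 20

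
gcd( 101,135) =1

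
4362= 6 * 727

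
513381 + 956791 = 1470172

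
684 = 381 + 303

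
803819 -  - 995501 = 1799320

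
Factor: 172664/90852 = 2^1*3^ (-1)*67^( - 1)*191^1 = 382/201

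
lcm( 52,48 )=624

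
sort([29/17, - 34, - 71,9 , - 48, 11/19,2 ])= [ -71, - 48, - 34,11/19,29/17,2,  9] 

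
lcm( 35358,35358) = 35358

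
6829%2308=2213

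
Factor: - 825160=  - 2^3*5^1*7^2*421^1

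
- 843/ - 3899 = 843/3899 = 0.22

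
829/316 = 829/316 =2.62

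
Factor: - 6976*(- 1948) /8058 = 2^7*3^( - 1 )*17^( -1)*79^(  -  1 ) * 109^1*487^1  =  6794624/4029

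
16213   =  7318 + 8895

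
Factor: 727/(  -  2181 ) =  - 1/3 = - 3^( - 1 ) 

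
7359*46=338514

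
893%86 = 33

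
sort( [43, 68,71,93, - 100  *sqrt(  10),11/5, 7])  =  [-100*sqrt(10 ), 11/5,7,43,68,71, 93]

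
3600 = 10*360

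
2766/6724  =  1383/3362  =  0.41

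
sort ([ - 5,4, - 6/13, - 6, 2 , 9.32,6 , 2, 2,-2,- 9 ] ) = [ - 9,- 6, - 5, - 2, - 6/13 , 2,2,2, 4, 6,9.32 ]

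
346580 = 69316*5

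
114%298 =114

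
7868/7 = 1124 = 1124.00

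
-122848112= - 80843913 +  - 42004199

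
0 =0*8125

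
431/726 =431/726 = 0.59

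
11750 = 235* 50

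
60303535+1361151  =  61664686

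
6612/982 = 6  +  360/491 = 6.73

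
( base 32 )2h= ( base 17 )4D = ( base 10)81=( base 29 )2N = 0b1010001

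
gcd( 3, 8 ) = 1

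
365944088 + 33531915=399476003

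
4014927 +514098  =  4529025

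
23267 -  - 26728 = 49995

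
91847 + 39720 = 131567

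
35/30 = 1 + 1/6 = 1.17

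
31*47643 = 1476933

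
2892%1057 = 778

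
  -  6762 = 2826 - 9588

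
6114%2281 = 1552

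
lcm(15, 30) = 30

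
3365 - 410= 2955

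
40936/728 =731/13 = 56.23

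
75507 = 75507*1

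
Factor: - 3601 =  - 13^1*277^1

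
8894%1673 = 529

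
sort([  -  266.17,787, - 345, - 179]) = [ - 345, - 266.17, - 179, 787 ] 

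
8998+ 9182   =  18180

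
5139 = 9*571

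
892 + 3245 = 4137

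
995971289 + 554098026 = 1550069315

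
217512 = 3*72504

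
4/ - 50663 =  - 1+50659/50663 =-0.00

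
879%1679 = 879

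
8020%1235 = 610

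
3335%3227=108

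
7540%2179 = 1003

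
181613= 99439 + 82174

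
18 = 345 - 327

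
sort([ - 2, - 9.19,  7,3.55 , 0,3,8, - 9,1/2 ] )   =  [ - 9.19, - 9, - 2,0,1/2,3,  3.55,7,8 ]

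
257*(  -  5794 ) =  - 1489058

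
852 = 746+106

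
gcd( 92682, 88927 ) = 1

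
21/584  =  21/584  =  0.04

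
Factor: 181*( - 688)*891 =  - 110954448=-2^4*3^4*11^1*43^1 * 181^1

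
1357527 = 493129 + 864398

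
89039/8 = 89039/8 = 11129.88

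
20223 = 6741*3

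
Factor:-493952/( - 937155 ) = 2^7 * 3^( - 1)*5^( - 1)*17^1 * 227^1*62477^( - 1 ) 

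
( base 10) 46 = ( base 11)42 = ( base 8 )56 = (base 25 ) 1L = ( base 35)1B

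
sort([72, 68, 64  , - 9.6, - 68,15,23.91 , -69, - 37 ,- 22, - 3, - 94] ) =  [- 94,-69, - 68, - 37, - 22 ,  -  9.6,  -  3,  15,  23.91, 64, 68,  72]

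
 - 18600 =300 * (-62 ) 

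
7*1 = 7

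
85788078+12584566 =98372644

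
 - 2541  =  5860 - 8401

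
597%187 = 36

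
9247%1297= 168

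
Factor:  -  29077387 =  - 313^1 *92899^1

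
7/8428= 1/1204= 0.00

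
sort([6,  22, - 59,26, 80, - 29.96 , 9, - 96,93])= [ - 96, - 59, - 29.96,6, 9,  22  ,  26,80, 93]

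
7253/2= 7253/2 = 3626.50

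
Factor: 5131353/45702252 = 2^( - 2)*3^( - 2)*37^(-1)*173^1 * 9887^1*11437^(-1) = 1710451/15234084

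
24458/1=24458  =  24458.00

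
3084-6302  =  -3218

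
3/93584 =3/93584   =  0.00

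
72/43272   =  1/601 = 0.00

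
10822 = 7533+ 3289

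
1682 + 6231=7913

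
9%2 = 1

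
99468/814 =49734/407 = 122.20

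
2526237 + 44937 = 2571174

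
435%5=0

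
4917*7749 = 38101833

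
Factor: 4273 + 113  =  4386 = 2^1*3^1*17^1 * 43^1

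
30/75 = 2/5 = 0.40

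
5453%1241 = 489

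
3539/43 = 3539/43 = 82.30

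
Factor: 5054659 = 1223^1*4133^1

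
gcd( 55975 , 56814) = 1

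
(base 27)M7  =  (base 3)211021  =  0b1001011001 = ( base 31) jc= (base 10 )601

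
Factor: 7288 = 2^3 * 911^1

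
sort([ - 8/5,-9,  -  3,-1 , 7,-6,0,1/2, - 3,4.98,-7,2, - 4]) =[-9, - 7, - 6, - 4, - 3,- 3 ,  -  8/5, - 1,0,1/2,2, 4.98,7]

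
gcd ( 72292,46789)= 1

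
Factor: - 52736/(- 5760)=2^2*3^( - 2 )*5^( - 1 ) * 103^1  =  412/45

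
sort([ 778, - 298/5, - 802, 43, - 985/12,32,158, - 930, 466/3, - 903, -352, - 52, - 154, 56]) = [ - 930, - 903, - 802, - 352 ,  -  154, - 985/12, - 298/5, - 52,  32,43, 56, 466/3, 158, 778]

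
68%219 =68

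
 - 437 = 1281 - 1718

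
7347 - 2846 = 4501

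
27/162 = 1/6 = 0.17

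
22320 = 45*496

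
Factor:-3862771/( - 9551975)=5^( - 2)*11^1*29^1*41^( - 1)*9319^( - 1)*12109^1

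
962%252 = 206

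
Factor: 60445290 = 2^1*3^1*5^1 * 47^1 * 163^1 * 263^1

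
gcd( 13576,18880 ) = 8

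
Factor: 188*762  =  2^3*3^1*47^1 * 127^1 = 143256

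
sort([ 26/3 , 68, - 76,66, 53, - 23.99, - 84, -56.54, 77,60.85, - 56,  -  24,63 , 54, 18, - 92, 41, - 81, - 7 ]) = [-92, - 84, - 81, - 76,-56.54, - 56, - 24,- 23.99, - 7,26/3,18,41,53,54,60.85,63,66,68,77 ]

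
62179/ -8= - 62179/8= -7772.38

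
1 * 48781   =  48781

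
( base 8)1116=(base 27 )ln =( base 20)19a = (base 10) 590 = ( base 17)20C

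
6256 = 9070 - 2814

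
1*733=733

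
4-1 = 3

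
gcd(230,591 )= 1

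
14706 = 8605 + 6101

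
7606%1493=141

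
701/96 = 7 + 29/96 = 7.30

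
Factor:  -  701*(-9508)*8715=2^2*3^1*5^1*7^1*83^1*701^1 *2377^1 = 58086416220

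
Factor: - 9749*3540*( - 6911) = 238508700060 = 2^2 * 3^1*5^1*59^1*6911^1*9749^1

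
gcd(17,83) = 1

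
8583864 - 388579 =8195285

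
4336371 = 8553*507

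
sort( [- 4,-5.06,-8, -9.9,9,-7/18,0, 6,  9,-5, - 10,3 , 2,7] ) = [-10,-9.9  , - 8, - 5.06, - 5,-4, - 7/18 , 0,2,3,6, 7,9,9]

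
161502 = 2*80751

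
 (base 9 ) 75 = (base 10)68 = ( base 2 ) 1000100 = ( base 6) 152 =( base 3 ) 2112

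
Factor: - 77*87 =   -  6699 = -3^1*7^1*11^1*29^1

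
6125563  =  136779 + 5988784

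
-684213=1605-685818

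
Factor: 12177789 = 3^1 * 13^1*312251^1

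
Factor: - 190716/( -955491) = 63572/318497 = 2^2 * 19^(-1) *23^1  *  691^1*16763^( - 1)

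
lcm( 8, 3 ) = 24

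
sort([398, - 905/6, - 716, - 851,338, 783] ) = [ - 851, - 716, - 905/6, 338,  398, 783 ]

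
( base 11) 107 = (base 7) 242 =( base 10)128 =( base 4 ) 2000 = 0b10000000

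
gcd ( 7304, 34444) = 4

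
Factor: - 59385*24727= - 1468412895= -  3^1*5^1*37^1*79^1*107^1 * 313^1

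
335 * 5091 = 1705485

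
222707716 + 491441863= 714149579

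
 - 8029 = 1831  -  9860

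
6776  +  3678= 10454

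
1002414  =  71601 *14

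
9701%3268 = 3165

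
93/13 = 93/13=7.15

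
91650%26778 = 11316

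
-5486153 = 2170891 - 7657044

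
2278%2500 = 2278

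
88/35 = 88/35 = 2.51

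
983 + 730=1713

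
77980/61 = 1278 + 22/61 = 1278.36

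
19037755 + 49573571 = 68611326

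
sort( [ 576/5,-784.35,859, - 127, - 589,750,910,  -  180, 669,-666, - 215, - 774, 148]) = [ - 784.35, - 774 , - 666,- 589, - 215,- 180, - 127, 576/5,148, 669, 750, 859,910 ]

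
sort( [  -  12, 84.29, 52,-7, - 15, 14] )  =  [ - 15,-12, - 7,14,52, 84.29] 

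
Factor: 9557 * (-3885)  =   - 37128945 = - 3^1*5^1*7^1*19^1*37^1*503^1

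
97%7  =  6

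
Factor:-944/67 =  - 2^4*59^1*67^( - 1 )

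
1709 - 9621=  - 7912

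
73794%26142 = 21510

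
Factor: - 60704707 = -7^1*8672101^1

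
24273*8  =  194184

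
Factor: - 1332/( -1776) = 3/4 = 2^(-2 ) * 3^1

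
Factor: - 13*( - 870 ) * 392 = 2^4*3^1 *5^1*7^2*13^1*29^1=4433520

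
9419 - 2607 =6812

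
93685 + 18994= 112679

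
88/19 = 4 + 12/19  =  4.63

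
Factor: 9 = 3^2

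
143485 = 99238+44247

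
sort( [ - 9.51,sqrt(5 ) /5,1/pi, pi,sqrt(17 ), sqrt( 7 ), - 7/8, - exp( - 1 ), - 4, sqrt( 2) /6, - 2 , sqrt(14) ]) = [ - 9.51 , - 4, - 2, - 7/8, - exp( - 1), sqrt(2 )/6, 1/pi,sqrt(5) /5,sqrt(7 ),pi,sqrt(14), sqrt(17 )]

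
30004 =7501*4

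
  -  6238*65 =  - 405470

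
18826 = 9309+9517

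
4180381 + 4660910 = 8841291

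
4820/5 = 964 =964.00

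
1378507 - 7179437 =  - 5800930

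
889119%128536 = 117903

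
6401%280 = 241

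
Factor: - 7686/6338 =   -  3843/3169  =  - 3^2*7^1*61^1* 3169^ ( - 1)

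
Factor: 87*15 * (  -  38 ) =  -49590 =-2^1*3^2*5^1*19^1*29^1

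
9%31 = 9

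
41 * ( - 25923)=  - 1062843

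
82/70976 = 41/35488 = 0.00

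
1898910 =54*35165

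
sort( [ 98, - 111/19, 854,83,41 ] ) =[-111/19, 41, 83,98 , 854] 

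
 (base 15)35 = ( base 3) 1212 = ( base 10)50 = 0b110010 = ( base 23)24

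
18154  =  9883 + 8271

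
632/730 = 316/365 = 0.87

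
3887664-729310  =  3158354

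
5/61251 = 5/61251 =0.00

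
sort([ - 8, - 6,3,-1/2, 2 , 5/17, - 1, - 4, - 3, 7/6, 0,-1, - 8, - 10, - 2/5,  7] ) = [ - 10, - 8 , - 8, - 6, - 4, - 3, - 1,  -  1, - 1/2, - 2/5, 0,5/17, 7/6, 2, 3, 7]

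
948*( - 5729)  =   - 5431092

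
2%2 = 0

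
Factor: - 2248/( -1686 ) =2^2*3^( - 1)= 4/3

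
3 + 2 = 5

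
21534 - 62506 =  - 40972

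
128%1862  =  128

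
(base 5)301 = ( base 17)48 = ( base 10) 76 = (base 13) 5b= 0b1001100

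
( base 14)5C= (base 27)31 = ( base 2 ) 1010010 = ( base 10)82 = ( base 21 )3J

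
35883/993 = 36 + 45/331=36.14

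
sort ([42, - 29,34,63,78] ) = [ - 29, 34,42, 63, 78]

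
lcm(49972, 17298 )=449748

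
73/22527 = 73/22527 = 0.00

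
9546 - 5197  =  4349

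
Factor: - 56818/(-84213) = 2^1 *3^( -3 )*3119^( - 1)*28409^1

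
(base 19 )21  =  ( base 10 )39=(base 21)1i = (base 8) 47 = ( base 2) 100111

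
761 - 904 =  - 143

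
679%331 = 17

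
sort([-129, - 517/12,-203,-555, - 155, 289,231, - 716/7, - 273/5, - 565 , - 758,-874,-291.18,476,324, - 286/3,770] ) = [-874, - 758, - 565, -555 , - 291.18,  -  203,-155, - 129, - 716/7, - 286/3 , - 273/5,-517/12,231, 289,324,476,770] 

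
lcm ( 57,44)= 2508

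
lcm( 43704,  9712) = 87408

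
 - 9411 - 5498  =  -14909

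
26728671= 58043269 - 31314598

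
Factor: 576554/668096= 2^(- 5)*13^( - 1)*359^1=359/416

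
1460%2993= 1460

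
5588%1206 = 764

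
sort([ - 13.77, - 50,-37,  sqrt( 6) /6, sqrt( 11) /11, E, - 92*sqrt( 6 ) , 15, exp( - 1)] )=[ -92* sqrt( 6), - 50 , - 37, - 13.77,sqrt( 11) /11, exp( - 1 ), sqrt(6) /6, E,15]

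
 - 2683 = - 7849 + 5166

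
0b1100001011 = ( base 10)779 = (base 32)OB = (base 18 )275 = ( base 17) 2be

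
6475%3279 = 3196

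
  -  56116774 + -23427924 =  - 79544698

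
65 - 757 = -692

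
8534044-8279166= 254878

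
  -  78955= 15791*( - 5 ) 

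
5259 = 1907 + 3352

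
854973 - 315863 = 539110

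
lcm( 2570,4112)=20560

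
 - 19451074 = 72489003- 91940077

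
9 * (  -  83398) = -750582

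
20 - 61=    - 41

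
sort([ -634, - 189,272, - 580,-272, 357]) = [ - 634 , - 580, - 272 ,-189, 272,  357]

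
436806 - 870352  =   - 433546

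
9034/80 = 4517/40= 112.92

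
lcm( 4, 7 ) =28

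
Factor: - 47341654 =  - 2^1 * 19^1 * 1245833^1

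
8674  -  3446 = 5228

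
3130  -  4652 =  - 1522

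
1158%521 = 116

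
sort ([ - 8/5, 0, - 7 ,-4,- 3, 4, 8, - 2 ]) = [-7, - 4, - 3, - 2,-8/5, 0 , 4, 8]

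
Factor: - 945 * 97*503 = - 46107495 = - 3^3* 5^1*7^1*97^1*503^1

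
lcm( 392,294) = 1176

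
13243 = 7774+5469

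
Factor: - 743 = - 743^1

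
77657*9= 698913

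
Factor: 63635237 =19^1*379^1*8837^1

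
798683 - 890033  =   - 91350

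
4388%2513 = 1875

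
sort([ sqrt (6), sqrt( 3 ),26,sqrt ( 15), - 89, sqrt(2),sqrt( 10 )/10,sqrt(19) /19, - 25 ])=[-89,-25,sqrt( 19) /19, sqrt( 10)/10,sqrt( 2 ),sqrt(3),sqrt (6),sqrt ( 15 ),26 ] 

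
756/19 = 39 +15/19 = 39.79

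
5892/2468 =1473/617 = 2.39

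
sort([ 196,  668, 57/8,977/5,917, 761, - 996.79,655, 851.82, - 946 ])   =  [ - 996.79, - 946, 57/8,977/5 , 196, 655, 668,761,  851.82,917]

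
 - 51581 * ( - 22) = 1134782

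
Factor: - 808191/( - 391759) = 3^3*23^( - 1)* 37^1*809^1*17033^(- 1) 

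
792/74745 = 8/755  =  0.01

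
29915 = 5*5983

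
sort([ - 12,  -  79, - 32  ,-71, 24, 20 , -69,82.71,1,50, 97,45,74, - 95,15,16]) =[ - 95, - 79, - 71, - 69,  -  32,-12, 1,15,16, 20, 24, 45,50, 74 , 82.71, 97 ] 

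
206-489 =-283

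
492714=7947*62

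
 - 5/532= - 5/532 =-0.01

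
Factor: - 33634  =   - 2^1*67^1*251^1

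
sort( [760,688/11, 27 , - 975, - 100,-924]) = [ - 975 ,  -  924, - 100, 27, 688/11, 760]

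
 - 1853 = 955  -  2808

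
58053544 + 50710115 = 108763659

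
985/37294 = 985/37294 = 0.03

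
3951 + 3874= 7825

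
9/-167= - 1 + 158/167 = - 0.05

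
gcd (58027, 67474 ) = 1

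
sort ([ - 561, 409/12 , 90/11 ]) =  [ - 561, 90/11,409/12]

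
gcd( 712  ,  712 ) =712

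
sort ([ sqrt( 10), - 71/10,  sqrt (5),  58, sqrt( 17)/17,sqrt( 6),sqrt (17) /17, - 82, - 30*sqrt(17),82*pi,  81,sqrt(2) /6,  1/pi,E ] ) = [ - 30 * sqrt(17 ), - 82 , - 71/10,sqrt(2 ) /6, sqrt( 17) /17,sqrt(17)/17,1/pi,sqrt( 5 ),  sqrt( 6) , E , sqrt( 10), 58 , 81 , 82*pi]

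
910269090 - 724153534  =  186115556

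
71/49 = 71/49 = 1.45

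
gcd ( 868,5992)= 28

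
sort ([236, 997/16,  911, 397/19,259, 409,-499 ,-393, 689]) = [-499,-393,397/19, 997/16, 236,259, 409, 689, 911]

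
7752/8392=969/1049 = 0.92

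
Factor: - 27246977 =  - 27246977^1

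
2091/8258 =2091/8258 =0.25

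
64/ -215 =-1 + 151/215 = - 0.30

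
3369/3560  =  3369/3560=0.95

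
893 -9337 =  - 8444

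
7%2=1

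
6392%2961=470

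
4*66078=264312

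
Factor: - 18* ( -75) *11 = 2^1*3^3*5^2*11^1  =  14850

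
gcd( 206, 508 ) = 2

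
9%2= 1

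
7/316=7/316 = 0.02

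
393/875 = 393/875 = 0.45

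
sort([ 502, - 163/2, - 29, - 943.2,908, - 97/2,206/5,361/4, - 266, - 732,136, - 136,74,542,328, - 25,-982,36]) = [ - 982, - 943.2, - 732, - 266, - 136, - 163/2, - 97/2, - 29,-25,36,206/5, 74 , 361/4, 136,328,502, 542, 908]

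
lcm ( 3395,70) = 6790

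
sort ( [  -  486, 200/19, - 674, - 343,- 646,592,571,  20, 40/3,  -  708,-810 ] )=[ - 810, - 708, - 674, - 646, - 486,  -  343,200/19,40/3, 20,571,  592]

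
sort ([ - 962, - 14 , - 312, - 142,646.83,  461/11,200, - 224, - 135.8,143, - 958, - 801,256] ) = [ - 962, - 958,-801  , - 312,-224,  -  142, - 135.8, - 14,  461/11, 143, 200 , 256,646.83] 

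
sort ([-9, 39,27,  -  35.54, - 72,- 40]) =[-72,-40, - 35.54, - 9,27, 39]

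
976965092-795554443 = 181410649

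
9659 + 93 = 9752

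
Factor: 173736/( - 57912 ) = - 3=- 3^1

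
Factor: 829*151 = 125179 = 151^1* 829^1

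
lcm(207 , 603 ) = 13869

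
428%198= 32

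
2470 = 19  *130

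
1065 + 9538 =10603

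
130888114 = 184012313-53124199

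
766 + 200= 966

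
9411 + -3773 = 5638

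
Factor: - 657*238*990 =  - 2^2*3^4*5^1*7^1*11^1*17^1*73^1 =- 154802340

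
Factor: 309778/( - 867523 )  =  - 2^1*7^2*29^1*109^1*827^( - 1 )*1049^( - 1 ) 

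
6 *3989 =23934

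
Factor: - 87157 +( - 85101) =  - 172258 = - 2^1 * 43^1 * 2003^1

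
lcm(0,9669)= 0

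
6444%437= 326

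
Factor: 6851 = 13^1*17^1*31^1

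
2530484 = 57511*44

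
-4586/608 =-2293/304 = -7.54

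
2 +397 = 399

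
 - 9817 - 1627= - 11444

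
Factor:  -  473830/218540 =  - 2^( - 1 )*223^( - 1 )*967^1 = -967/446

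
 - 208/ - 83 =208/83 =2.51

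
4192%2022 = 148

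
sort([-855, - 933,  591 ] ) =[-933  ,- 855,  591 ] 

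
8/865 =8/865 = 0.01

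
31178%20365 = 10813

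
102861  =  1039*99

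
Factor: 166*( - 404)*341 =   -  22868824= -  2^3*11^1*31^1*83^1 * 101^1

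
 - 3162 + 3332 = 170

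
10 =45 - 35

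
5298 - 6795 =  - 1497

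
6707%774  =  515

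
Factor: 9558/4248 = 2^( - 2)  *3^2 = 9/4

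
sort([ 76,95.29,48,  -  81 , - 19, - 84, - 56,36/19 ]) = [ - 84 , - 81, - 56, -19, 36/19,48,76,95.29] 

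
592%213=166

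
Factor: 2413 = 19^1*127^1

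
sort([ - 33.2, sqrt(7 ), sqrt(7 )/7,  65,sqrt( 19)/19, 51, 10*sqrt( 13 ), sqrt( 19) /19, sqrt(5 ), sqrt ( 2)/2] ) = [ - 33.2,sqrt ( 19) /19,sqrt(19)/19,sqrt ( 7 )/7, sqrt( 2) /2,sqrt(5 ),sqrt(7 ), 10*sqrt (13), 51,65] 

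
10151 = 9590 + 561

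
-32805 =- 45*729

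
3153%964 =261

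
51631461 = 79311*651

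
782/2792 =391/1396 = 0.28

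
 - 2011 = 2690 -4701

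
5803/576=5803/576= 10.07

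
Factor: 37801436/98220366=18900718/49110183 = 2^1*3^( - 2)*151^( - 1)  *1373^1*6883^1*36137^(  -  1)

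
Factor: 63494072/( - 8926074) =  - 2^2*3^(  -  2)*37^1*214507^1 *495893^(-1) = - 31747036/4463037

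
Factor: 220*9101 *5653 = 11318549660=2^2 * 5^1 * 11^1*19^1*479^1*5653^1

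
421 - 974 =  - 553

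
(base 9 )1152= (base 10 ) 857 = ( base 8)1531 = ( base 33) PW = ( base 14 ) 453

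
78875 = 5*15775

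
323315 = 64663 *5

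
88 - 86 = 2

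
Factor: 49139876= 2^2*12284969^1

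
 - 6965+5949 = - 1016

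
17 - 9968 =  - 9951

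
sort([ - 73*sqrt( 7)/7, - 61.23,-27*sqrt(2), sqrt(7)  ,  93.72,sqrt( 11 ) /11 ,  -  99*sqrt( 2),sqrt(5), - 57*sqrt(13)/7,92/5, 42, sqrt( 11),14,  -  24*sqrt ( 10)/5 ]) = [-99 * sqrt( 2), - 61.23,-27*sqrt( 2) ,  -  57*sqrt( 13)/7, -73 * sqrt( 7 ) /7,-24 * sqrt( 10)/5,  sqrt( 11) /11, sqrt(5 ) , sqrt(7),sqrt(11 ),  14 , 92/5, 42,93.72 ] 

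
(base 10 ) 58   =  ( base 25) 28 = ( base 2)111010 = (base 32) 1q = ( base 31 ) 1r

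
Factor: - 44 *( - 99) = 2^2 * 3^2*11^2 = 4356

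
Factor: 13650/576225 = 2^1*3^( - 1 )*7^1*197^( - 1) =14/591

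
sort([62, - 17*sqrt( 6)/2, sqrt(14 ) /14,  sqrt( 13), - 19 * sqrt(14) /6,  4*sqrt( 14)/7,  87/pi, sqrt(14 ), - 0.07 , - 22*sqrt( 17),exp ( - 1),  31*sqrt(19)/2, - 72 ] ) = [ - 22 * sqrt( 17 ),-72, - 17 *sqrt( 6) /2, - 19 * sqrt( 14)/6 , - 0.07,sqrt( 14)/14,exp( - 1), 4*sqrt( 14 )/7,sqrt( 13),  sqrt( 14),87/pi,62,31*sqrt( 19) /2]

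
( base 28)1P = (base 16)35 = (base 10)53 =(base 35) 1I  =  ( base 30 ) 1n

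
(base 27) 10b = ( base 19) 20I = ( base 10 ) 740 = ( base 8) 1344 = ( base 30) ok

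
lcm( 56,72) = 504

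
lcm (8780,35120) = 35120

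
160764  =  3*53588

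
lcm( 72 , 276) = 1656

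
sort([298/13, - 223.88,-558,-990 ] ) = [ - 990 , - 558,-223.88 , 298/13] 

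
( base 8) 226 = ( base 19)7H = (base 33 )4I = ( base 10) 150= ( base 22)6I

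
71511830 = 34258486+37253344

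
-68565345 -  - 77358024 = 8792679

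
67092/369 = 181 + 101/123  =  181.82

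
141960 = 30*4732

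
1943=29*67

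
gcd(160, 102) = 2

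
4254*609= 2590686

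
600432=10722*56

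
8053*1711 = 13778683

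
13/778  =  13/778 = 0.02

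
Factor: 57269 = 57269^1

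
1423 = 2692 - 1269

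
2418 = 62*39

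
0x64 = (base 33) 31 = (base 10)100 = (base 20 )50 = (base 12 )84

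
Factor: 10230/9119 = 2^1*3^1 * 5^1*31^1 *829^( - 1 )  =  930/829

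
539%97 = 54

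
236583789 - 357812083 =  - 121228294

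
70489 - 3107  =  67382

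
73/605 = 73/605 = 0.12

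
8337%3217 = 1903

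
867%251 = 114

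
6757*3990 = 26960430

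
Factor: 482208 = 2^5*3^1*5023^1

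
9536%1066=1008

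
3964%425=139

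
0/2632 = 0  =  0.00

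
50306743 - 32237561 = 18069182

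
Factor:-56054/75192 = - 2^( - 2) * 3^( -1)*13^ (- 1)*241^(-1)*28027^1 = - 28027/37596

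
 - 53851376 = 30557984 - 84409360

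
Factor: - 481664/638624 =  - 15052/19957= - 2^2*7^ ( - 1 )* 53^1*71^1*2851^( - 1) 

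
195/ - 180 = - 13/12=   -1.08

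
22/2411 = 22/2411 = 0.01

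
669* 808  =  540552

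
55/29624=55/29624 = 0.00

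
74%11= 8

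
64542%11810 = 5492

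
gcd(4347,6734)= 7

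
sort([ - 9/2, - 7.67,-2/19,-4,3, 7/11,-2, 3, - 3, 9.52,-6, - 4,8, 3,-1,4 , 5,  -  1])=[ - 7.67,-6, - 9/2, - 4,-4,-3, - 2,  -  1, - 1,-2/19,  7/11,3,3, 3,4,5,8, 9.52]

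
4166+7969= 12135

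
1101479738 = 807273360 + 294206378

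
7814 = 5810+2004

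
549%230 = 89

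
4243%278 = 73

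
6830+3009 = 9839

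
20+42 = 62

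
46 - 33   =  13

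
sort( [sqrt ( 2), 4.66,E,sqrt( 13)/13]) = [ sqrt (13 )/13,sqrt( 2),  E,4.66]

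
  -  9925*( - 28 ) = 277900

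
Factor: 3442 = 2^1*1721^1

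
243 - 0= 243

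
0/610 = 0 = 0.00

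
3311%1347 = 617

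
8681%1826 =1377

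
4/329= 4/329 = 0.01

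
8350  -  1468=6882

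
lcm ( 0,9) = 0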